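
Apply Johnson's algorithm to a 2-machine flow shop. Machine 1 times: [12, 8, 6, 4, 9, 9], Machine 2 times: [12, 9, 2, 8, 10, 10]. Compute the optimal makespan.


Apply Johnson's rule:
  Group 1 (a <= b): [(4, 4, 8), (2, 8, 9), (5, 9, 10), (6, 9, 10), (1, 12, 12)]
  Group 2 (a > b): [(3, 6, 2)]
Optimal job order: [4, 2, 5, 6, 1, 3]
Schedule:
  Job 4: M1 done at 4, M2 done at 12
  Job 2: M1 done at 12, M2 done at 21
  Job 5: M1 done at 21, M2 done at 31
  Job 6: M1 done at 30, M2 done at 41
  Job 1: M1 done at 42, M2 done at 54
  Job 3: M1 done at 48, M2 done at 56
Makespan = 56

56


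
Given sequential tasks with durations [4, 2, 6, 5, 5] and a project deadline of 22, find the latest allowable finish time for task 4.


LF(activity 4) = deadline - sum of successor durations
Successors: activities 5 through 5 with durations [5]
Sum of successor durations = 5
LF = 22 - 5 = 17

17


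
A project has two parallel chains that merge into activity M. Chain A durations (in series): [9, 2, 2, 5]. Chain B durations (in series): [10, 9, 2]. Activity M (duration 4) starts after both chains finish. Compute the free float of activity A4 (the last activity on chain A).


ES(A4) = sum of predecessors on chain A = 13
EF(A4) = ES + duration = 13 + 5 = 18
Successor of A4 is M. ES(M) = max(sum(A), sum(B)) = max(18, 21) = 21
Free float = ES(successor) - EF(current) = 21 - 18 = 3

3


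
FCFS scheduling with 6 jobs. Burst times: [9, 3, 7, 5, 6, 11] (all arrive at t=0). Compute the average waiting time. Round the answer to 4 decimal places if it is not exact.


FCFS order (as given): [9, 3, 7, 5, 6, 11]
Waiting times:
  Job 1: wait = 0
  Job 2: wait = 9
  Job 3: wait = 12
  Job 4: wait = 19
  Job 5: wait = 24
  Job 6: wait = 30
Sum of waiting times = 94
Average waiting time = 94/6 = 15.6667

15.6667


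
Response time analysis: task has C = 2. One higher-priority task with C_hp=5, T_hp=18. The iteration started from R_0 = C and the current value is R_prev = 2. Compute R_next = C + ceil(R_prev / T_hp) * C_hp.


R_next = C + ceil(R_prev / T_hp) * C_hp
ceil(2 / 18) = ceil(0.1111) = 1
Interference = 1 * 5 = 5
R_next = 2 + 5 = 7

7


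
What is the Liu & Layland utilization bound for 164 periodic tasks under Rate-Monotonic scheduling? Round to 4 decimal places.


Compute 2^(1/164) = 1.0042354515
Subtract 1: 1.0042354515 - 1 = 0.0042354515
Multiply by n: 164 * 0.0042354515 = 0.6946140460
Round to 4 dp: 0.6946

0.6946


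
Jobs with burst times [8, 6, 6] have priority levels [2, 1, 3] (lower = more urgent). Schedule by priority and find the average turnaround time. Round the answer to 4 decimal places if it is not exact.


Sort by priority (ascending = highest first):
Order: [(1, 6), (2, 8), (3, 6)]
Completion times:
  Priority 1, burst=6, C=6
  Priority 2, burst=8, C=14
  Priority 3, burst=6, C=20
Average turnaround = 40/3 = 13.3333

13.3333


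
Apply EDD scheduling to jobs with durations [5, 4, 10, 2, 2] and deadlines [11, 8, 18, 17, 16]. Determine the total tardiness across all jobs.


Sort by due date (EDD order): [(4, 8), (5, 11), (2, 16), (2, 17), (10, 18)]
Compute completion times and tardiness:
  Job 1: p=4, d=8, C=4, tardiness=max(0,4-8)=0
  Job 2: p=5, d=11, C=9, tardiness=max(0,9-11)=0
  Job 3: p=2, d=16, C=11, tardiness=max(0,11-16)=0
  Job 4: p=2, d=17, C=13, tardiness=max(0,13-17)=0
  Job 5: p=10, d=18, C=23, tardiness=max(0,23-18)=5
Total tardiness = 5

5


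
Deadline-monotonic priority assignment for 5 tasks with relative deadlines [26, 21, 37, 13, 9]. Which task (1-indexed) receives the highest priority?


Sort tasks by relative deadline (ascending):
  Task 5: deadline = 9
  Task 4: deadline = 13
  Task 2: deadline = 21
  Task 1: deadline = 26
  Task 3: deadline = 37
Priority order (highest first): [5, 4, 2, 1, 3]
Highest priority task = 5

5


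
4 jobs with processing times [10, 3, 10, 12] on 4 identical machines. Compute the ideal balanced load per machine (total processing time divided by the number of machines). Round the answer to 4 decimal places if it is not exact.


Total processing time = 10 + 3 + 10 + 12 = 35
Number of machines = 4
Ideal balanced load = 35 / 4 = 8.75

8.75


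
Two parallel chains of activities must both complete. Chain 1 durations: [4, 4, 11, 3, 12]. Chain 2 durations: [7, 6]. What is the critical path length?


Path A total = 4 + 4 + 11 + 3 + 12 = 34
Path B total = 7 + 6 = 13
Critical path = longest path = max(34, 13) = 34

34


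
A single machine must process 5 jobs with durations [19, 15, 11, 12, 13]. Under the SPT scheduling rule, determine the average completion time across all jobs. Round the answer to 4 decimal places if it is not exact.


Sort jobs by processing time (SPT order): [11, 12, 13, 15, 19]
Compute completion times sequentially:
  Job 1: processing = 11, completes at 11
  Job 2: processing = 12, completes at 23
  Job 3: processing = 13, completes at 36
  Job 4: processing = 15, completes at 51
  Job 5: processing = 19, completes at 70
Sum of completion times = 191
Average completion time = 191/5 = 38.2

38.2


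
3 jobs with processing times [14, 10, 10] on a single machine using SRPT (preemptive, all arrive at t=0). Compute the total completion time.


Since all jobs arrive at t=0, SRPT equals SPT ordering.
SPT order: [10, 10, 14]
Completion times:
  Job 1: p=10, C=10
  Job 2: p=10, C=20
  Job 3: p=14, C=34
Total completion time = 10 + 20 + 34 = 64

64


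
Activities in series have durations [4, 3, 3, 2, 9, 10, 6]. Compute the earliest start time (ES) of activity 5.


Activity 5 starts after activities 1 through 4 complete.
Predecessor durations: [4, 3, 3, 2]
ES = 4 + 3 + 3 + 2 = 12

12


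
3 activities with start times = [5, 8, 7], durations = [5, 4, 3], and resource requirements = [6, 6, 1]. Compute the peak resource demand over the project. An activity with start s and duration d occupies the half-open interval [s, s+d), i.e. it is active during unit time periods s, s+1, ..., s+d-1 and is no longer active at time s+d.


Each activity i is active on [start_i, start_i + duration_i).
Compute total resource usage per time slot:
  t=0: active resources = [], total = 0
  t=1: active resources = [], total = 0
  t=2: active resources = [], total = 0
  t=3: active resources = [], total = 0
  t=4: active resources = [], total = 0
  t=5: active resources = [6], total = 6
  t=6: active resources = [6], total = 6
  t=7: active resources = [6, 1], total = 7
  t=8: active resources = [6, 6, 1], total = 13
  t=9: active resources = [6, 6, 1], total = 13
  t=10: active resources = [6], total = 6
  t=11: active resources = [6], total = 6
Peak resource demand = 13

13


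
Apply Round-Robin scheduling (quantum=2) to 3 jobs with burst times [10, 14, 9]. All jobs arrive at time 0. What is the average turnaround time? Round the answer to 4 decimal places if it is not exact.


Time quantum = 2
Execution trace:
  J1 runs 2 units, time = 2
  J2 runs 2 units, time = 4
  J3 runs 2 units, time = 6
  J1 runs 2 units, time = 8
  J2 runs 2 units, time = 10
  J3 runs 2 units, time = 12
  J1 runs 2 units, time = 14
  J2 runs 2 units, time = 16
  J3 runs 2 units, time = 18
  J1 runs 2 units, time = 20
  J2 runs 2 units, time = 22
  J3 runs 2 units, time = 24
  J1 runs 2 units, time = 26
  J2 runs 2 units, time = 28
  J3 runs 1 units, time = 29
  J2 runs 2 units, time = 31
  J2 runs 2 units, time = 33
Finish times: [26, 33, 29]
Average turnaround = 88/3 = 29.3333

29.3333


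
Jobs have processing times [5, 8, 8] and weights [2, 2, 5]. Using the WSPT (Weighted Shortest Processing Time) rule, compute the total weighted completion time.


Compute p/w ratios and sort ascending (WSPT): [(8, 5), (5, 2), (8, 2)]
Compute weighted completion times:
  Job (p=8,w=5): C=8, w*C=5*8=40
  Job (p=5,w=2): C=13, w*C=2*13=26
  Job (p=8,w=2): C=21, w*C=2*21=42
Total weighted completion time = 108

108


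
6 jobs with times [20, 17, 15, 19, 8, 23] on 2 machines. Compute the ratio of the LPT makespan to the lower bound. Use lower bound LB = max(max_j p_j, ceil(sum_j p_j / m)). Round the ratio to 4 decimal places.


LPT order: [23, 20, 19, 17, 15, 8]
Machine loads after assignment: [48, 54]
LPT makespan = 54
Lower bound = max(max_job, ceil(total/2)) = max(23, 51) = 51
Ratio = 54 / 51 = 1.0588

1.0588


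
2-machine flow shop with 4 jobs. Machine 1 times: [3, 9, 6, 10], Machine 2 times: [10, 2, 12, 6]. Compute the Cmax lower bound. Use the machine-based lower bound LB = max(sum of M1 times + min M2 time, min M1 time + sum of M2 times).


LB1 = sum(M1 times) + min(M2 times) = 28 + 2 = 30
LB2 = min(M1 times) + sum(M2 times) = 3 + 30 = 33
Lower bound = max(LB1, LB2) = max(30, 33) = 33

33


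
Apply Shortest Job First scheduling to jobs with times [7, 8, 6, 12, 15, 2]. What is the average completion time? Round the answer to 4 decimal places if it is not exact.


SJF order (ascending): [2, 6, 7, 8, 12, 15]
Completion times:
  Job 1: burst=2, C=2
  Job 2: burst=6, C=8
  Job 3: burst=7, C=15
  Job 4: burst=8, C=23
  Job 5: burst=12, C=35
  Job 6: burst=15, C=50
Average completion = 133/6 = 22.1667

22.1667


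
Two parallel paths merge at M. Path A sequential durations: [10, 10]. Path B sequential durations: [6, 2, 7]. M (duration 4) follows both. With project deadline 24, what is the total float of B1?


Forward pass: ES(B1) = sum of predecessors on chain B = 0
EF = ES + duration = 0 + 6 = 6
Backward pass: LF(M) = deadline = 24; LS(M) = 24 - 4 = 20
LF(B1) = LS(M) - sum(successors on chain B) = 20 - 9 = 11
LS = LF - duration = 11 - 6 = 5
Total float = LS - ES = 5 - 0 = 5

5


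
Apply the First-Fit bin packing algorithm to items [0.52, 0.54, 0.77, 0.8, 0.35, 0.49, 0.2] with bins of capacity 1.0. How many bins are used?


Place items sequentially using First-Fit:
  Item 0.52 -> new Bin 1
  Item 0.54 -> new Bin 2
  Item 0.77 -> new Bin 3
  Item 0.8 -> new Bin 4
  Item 0.35 -> Bin 1 (now 0.87)
  Item 0.49 -> new Bin 5
  Item 0.2 -> Bin 2 (now 0.74)
Total bins used = 5

5


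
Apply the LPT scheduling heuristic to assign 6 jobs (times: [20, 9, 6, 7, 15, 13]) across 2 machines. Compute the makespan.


Sort jobs in decreasing order (LPT): [20, 15, 13, 9, 7, 6]
Assign each job to the least loaded machine:
  Machine 1: jobs [20, 9, 6], load = 35
  Machine 2: jobs [15, 13, 7], load = 35
Makespan = max load = 35

35


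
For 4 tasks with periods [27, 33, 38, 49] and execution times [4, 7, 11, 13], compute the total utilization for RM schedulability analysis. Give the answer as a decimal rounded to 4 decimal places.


Compute individual utilizations (exact fractions):
  Task 1: C/T = 4/27 (approx. 0.1481)
  Task 2: C/T = 7/33 (approx. 0.2121)
  Task 3: C/T = 11/38 (approx. 0.2895)
  Task 4: C/T = 13/49 (approx. 0.2653)
Total utilization U = 4/27 + 7/33 + 11/38 + 13/49 = 506035/553014
Rounded to 4 decimal places: U = 0.9150
RM (Liu & Layland) bound for 4 tasks = 0.756828; compare with U = 506035/553014 (approx. 0.915049)
bound < U <= 1, so the RM sufficient condition is not met (inconclusive; an exact test such as response-time analysis is needed).

0.9150


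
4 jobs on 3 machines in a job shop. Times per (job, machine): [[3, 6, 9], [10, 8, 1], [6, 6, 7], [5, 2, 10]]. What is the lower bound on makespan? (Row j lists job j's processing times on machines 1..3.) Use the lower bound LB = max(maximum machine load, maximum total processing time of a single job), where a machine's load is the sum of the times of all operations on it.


Machine loads:
  Machine 1: 3 + 10 + 6 + 5 = 24
  Machine 2: 6 + 8 + 6 + 2 = 22
  Machine 3: 9 + 1 + 7 + 10 = 27
Max machine load = 27
Job totals:
  Job 1: 18
  Job 2: 19
  Job 3: 19
  Job 4: 17
Max job total = 19
Lower bound = max(27, 19) = 27

27


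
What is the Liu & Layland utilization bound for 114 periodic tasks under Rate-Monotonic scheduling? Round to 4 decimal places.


Compute 2^(1/114) = 1.0060987606
Subtract 1: 1.0060987606 - 1 = 0.0060987606
Multiply by n: 114 * 0.0060987606 = 0.6952587084
Round to 4 dp: 0.6953

0.6953


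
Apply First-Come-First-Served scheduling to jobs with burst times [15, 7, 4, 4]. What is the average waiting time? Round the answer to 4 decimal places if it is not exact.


FCFS order (as given): [15, 7, 4, 4]
Waiting times:
  Job 1: wait = 0
  Job 2: wait = 15
  Job 3: wait = 22
  Job 4: wait = 26
Sum of waiting times = 63
Average waiting time = 63/4 = 15.75

15.75


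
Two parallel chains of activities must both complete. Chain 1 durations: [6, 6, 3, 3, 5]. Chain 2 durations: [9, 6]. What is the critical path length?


Path A total = 6 + 6 + 3 + 3 + 5 = 23
Path B total = 9 + 6 = 15
Critical path = longest path = max(23, 15) = 23

23


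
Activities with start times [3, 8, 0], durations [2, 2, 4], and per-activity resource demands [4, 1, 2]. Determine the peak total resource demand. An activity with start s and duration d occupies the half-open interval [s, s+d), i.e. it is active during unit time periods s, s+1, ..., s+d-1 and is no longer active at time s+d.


Each activity i is active on [start_i, start_i + duration_i).
Compute total resource usage per time slot:
  t=0: active resources = [2], total = 2
  t=1: active resources = [2], total = 2
  t=2: active resources = [2], total = 2
  t=3: active resources = [4, 2], total = 6
  t=4: active resources = [4], total = 4
  t=5: active resources = [], total = 0
  t=6: active resources = [], total = 0
  t=7: active resources = [], total = 0
  t=8: active resources = [1], total = 1
  t=9: active resources = [1], total = 1
Peak resource demand = 6

6


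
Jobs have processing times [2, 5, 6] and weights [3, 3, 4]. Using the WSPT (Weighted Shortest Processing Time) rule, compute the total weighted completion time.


Compute p/w ratios and sort ascending (WSPT): [(2, 3), (6, 4), (5, 3)]
Compute weighted completion times:
  Job (p=2,w=3): C=2, w*C=3*2=6
  Job (p=6,w=4): C=8, w*C=4*8=32
  Job (p=5,w=3): C=13, w*C=3*13=39
Total weighted completion time = 77

77


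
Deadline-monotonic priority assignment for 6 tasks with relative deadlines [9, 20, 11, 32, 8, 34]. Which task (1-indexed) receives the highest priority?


Sort tasks by relative deadline (ascending):
  Task 5: deadline = 8
  Task 1: deadline = 9
  Task 3: deadline = 11
  Task 2: deadline = 20
  Task 4: deadline = 32
  Task 6: deadline = 34
Priority order (highest first): [5, 1, 3, 2, 4, 6]
Highest priority task = 5

5


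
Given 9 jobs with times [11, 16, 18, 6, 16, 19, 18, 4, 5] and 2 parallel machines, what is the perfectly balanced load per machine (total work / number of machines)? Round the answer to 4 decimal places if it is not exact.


Total processing time = 11 + 16 + 18 + 6 + 16 + 19 + 18 + 4 + 5 = 113
Number of machines = 2
Ideal balanced load = 113 / 2 = 56.5

56.5


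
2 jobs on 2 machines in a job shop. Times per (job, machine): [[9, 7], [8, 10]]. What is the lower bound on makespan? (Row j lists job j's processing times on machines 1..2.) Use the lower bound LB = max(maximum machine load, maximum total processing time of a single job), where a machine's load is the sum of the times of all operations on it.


Machine loads:
  Machine 1: 9 + 8 = 17
  Machine 2: 7 + 10 = 17
Max machine load = 17
Job totals:
  Job 1: 16
  Job 2: 18
Max job total = 18
Lower bound = max(17, 18) = 18

18


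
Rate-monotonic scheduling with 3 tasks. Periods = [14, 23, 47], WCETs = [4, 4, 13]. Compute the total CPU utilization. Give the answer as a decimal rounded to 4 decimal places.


Compute individual utilizations (exact fractions):
  Task 1: C/T = 4/14 = 2/7 (approx. 0.2857)
  Task 2: C/T = 4/23 (approx. 0.1739)
  Task 3: C/T = 13/47 (approx. 0.2766)
Total utilization U = 2/7 + 4/23 + 13/47 = 5571/7567
Rounded to 4 decimal places: U = 0.7362
RM (Liu & Layland) bound for 3 tasks = 0.779763; compare with U = 5571/7567 (approx. 0.736223)
U <= bound, so schedulable by RM sufficient condition.

0.7362


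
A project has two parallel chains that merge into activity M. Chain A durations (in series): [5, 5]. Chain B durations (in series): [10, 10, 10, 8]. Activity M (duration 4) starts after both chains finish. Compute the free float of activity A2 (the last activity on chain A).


ES(A2) = sum of predecessors on chain A = 5
EF(A2) = ES + duration = 5 + 5 = 10
Successor of A2 is M. ES(M) = max(sum(A), sum(B)) = max(10, 38) = 38
Free float = ES(successor) - EF(current) = 38 - 10 = 28

28


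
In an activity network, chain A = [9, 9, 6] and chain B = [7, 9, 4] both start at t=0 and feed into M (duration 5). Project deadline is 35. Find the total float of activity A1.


Forward pass: ES(A1) = sum of predecessors on chain A = 0
EF = ES + duration = 0 + 9 = 9
Backward pass: LF(M) = deadline = 35; LS(M) = 35 - 5 = 30
LF(A1) = LS(M) - sum(successors on chain A) = 30 - 15 = 15
LS = LF - duration = 15 - 9 = 6
Total float = LS - ES = 6 - 0 = 6

6


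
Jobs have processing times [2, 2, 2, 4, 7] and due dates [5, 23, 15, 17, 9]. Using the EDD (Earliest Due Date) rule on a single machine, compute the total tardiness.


Sort by due date (EDD order): [(2, 5), (7, 9), (2, 15), (4, 17), (2, 23)]
Compute completion times and tardiness:
  Job 1: p=2, d=5, C=2, tardiness=max(0,2-5)=0
  Job 2: p=7, d=9, C=9, tardiness=max(0,9-9)=0
  Job 3: p=2, d=15, C=11, tardiness=max(0,11-15)=0
  Job 4: p=4, d=17, C=15, tardiness=max(0,15-17)=0
  Job 5: p=2, d=23, C=17, tardiness=max(0,17-23)=0
Total tardiness = 0

0


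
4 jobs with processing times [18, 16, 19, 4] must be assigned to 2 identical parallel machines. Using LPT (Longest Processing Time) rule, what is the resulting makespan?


Sort jobs in decreasing order (LPT): [19, 18, 16, 4]
Assign each job to the least loaded machine:
  Machine 1: jobs [19, 4], load = 23
  Machine 2: jobs [18, 16], load = 34
Makespan = max load = 34

34


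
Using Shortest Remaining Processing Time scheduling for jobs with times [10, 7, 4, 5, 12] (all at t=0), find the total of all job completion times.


Since all jobs arrive at t=0, SRPT equals SPT ordering.
SPT order: [4, 5, 7, 10, 12]
Completion times:
  Job 1: p=4, C=4
  Job 2: p=5, C=9
  Job 3: p=7, C=16
  Job 4: p=10, C=26
  Job 5: p=12, C=38
Total completion time = 4 + 9 + 16 + 26 + 38 = 93

93


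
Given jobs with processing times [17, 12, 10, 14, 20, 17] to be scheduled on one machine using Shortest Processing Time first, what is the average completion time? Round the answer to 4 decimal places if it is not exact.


Sort jobs by processing time (SPT order): [10, 12, 14, 17, 17, 20]
Compute completion times sequentially:
  Job 1: processing = 10, completes at 10
  Job 2: processing = 12, completes at 22
  Job 3: processing = 14, completes at 36
  Job 4: processing = 17, completes at 53
  Job 5: processing = 17, completes at 70
  Job 6: processing = 20, completes at 90
Sum of completion times = 281
Average completion time = 281/6 = 46.8333

46.8333


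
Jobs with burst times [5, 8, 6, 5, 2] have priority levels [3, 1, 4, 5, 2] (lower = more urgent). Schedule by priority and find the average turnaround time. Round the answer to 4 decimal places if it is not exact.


Sort by priority (ascending = highest first):
Order: [(1, 8), (2, 2), (3, 5), (4, 6), (5, 5)]
Completion times:
  Priority 1, burst=8, C=8
  Priority 2, burst=2, C=10
  Priority 3, burst=5, C=15
  Priority 4, burst=6, C=21
  Priority 5, burst=5, C=26
Average turnaround = 80/5 = 16.0

16.0


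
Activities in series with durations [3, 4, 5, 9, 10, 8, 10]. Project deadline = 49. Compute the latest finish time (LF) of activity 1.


LF(activity 1) = deadline - sum of successor durations
Successors: activities 2 through 7 with durations [4, 5, 9, 10, 8, 10]
Sum of successor durations = 46
LF = 49 - 46 = 3

3


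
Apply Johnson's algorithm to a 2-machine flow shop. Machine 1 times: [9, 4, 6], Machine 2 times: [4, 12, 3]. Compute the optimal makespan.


Apply Johnson's rule:
  Group 1 (a <= b): [(2, 4, 12)]
  Group 2 (a > b): [(1, 9, 4), (3, 6, 3)]
Optimal job order: [2, 1, 3]
Schedule:
  Job 2: M1 done at 4, M2 done at 16
  Job 1: M1 done at 13, M2 done at 20
  Job 3: M1 done at 19, M2 done at 23
Makespan = 23

23


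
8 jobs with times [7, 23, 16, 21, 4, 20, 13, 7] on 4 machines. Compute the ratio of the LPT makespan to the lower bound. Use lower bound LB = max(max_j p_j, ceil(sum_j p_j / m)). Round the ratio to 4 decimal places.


LPT order: [23, 21, 20, 16, 13, 7, 7, 4]
Machine loads after assignment: [27, 28, 27, 29]
LPT makespan = 29
Lower bound = max(max_job, ceil(total/4)) = max(23, 28) = 28
Ratio = 29 / 28 = 1.0357

1.0357


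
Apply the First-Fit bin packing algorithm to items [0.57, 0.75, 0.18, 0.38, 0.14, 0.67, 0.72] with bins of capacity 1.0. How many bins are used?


Place items sequentially using First-Fit:
  Item 0.57 -> new Bin 1
  Item 0.75 -> new Bin 2
  Item 0.18 -> Bin 1 (now 0.75)
  Item 0.38 -> new Bin 3
  Item 0.14 -> Bin 1 (now 0.89)
  Item 0.67 -> new Bin 4
  Item 0.72 -> new Bin 5
Total bins used = 5

5


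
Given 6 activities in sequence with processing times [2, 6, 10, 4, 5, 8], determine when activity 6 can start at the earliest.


Activity 6 starts after activities 1 through 5 complete.
Predecessor durations: [2, 6, 10, 4, 5]
ES = 2 + 6 + 10 + 4 + 5 = 27

27


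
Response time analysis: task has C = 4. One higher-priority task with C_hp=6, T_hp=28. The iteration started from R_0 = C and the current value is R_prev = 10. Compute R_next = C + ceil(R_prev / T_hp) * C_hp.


R_next = C + ceil(R_prev / T_hp) * C_hp
ceil(10 / 28) = ceil(0.3571) = 1
Interference = 1 * 6 = 6
R_next = 4 + 6 = 10
R_next = R_prev, so the iteration has converged (response time = 10).

10


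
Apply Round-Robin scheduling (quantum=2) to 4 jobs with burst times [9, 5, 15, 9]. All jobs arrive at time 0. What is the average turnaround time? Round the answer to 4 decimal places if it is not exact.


Time quantum = 2
Execution trace:
  J1 runs 2 units, time = 2
  J2 runs 2 units, time = 4
  J3 runs 2 units, time = 6
  J4 runs 2 units, time = 8
  J1 runs 2 units, time = 10
  J2 runs 2 units, time = 12
  J3 runs 2 units, time = 14
  J4 runs 2 units, time = 16
  J1 runs 2 units, time = 18
  J2 runs 1 units, time = 19
  J3 runs 2 units, time = 21
  J4 runs 2 units, time = 23
  J1 runs 2 units, time = 25
  J3 runs 2 units, time = 27
  J4 runs 2 units, time = 29
  J1 runs 1 units, time = 30
  J3 runs 2 units, time = 32
  J4 runs 1 units, time = 33
  J3 runs 2 units, time = 35
  J3 runs 2 units, time = 37
  J3 runs 1 units, time = 38
Finish times: [30, 19, 38, 33]
Average turnaround = 120/4 = 30.0

30.0


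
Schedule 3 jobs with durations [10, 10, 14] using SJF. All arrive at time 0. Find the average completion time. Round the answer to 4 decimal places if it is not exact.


SJF order (ascending): [10, 10, 14]
Completion times:
  Job 1: burst=10, C=10
  Job 2: burst=10, C=20
  Job 3: burst=14, C=34
Average completion = 64/3 = 21.3333

21.3333


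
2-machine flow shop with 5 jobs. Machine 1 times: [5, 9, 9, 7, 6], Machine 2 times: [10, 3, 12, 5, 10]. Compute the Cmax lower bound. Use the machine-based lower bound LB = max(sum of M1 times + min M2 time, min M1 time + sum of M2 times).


LB1 = sum(M1 times) + min(M2 times) = 36 + 3 = 39
LB2 = min(M1 times) + sum(M2 times) = 5 + 40 = 45
Lower bound = max(LB1, LB2) = max(39, 45) = 45

45


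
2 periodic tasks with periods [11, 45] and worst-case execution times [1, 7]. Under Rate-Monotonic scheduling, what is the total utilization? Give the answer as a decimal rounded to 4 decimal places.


Compute individual utilizations (exact fractions):
  Task 1: C/T = 1/11 (approx. 0.0909)
  Task 2: C/T = 7/45 (approx. 0.1556)
Total utilization U = 1/11 + 7/45 = 122/495
Rounded to 4 decimal places: U = 0.2465
RM (Liu & Layland) bound for 2 tasks = 0.828427; compare with U = 122/495 (approx. 0.246465)
U <= bound, so schedulable by RM sufficient condition.

0.2465


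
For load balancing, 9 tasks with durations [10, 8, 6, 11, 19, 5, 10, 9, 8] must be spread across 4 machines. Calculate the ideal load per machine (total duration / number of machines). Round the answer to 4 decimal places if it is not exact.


Total processing time = 10 + 8 + 6 + 11 + 19 + 5 + 10 + 9 + 8 = 86
Number of machines = 4
Ideal balanced load = 86 / 4 = 21.5

21.5


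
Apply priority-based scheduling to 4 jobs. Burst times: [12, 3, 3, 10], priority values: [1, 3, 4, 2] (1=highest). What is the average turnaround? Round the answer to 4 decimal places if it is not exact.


Sort by priority (ascending = highest first):
Order: [(1, 12), (2, 10), (3, 3), (4, 3)]
Completion times:
  Priority 1, burst=12, C=12
  Priority 2, burst=10, C=22
  Priority 3, burst=3, C=25
  Priority 4, burst=3, C=28
Average turnaround = 87/4 = 21.75

21.75


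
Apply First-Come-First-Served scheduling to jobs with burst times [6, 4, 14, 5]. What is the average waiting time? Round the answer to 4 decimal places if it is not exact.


FCFS order (as given): [6, 4, 14, 5]
Waiting times:
  Job 1: wait = 0
  Job 2: wait = 6
  Job 3: wait = 10
  Job 4: wait = 24
Sum of waiting times = 40
Average waiting time = 40/4 = 10.0

10.0


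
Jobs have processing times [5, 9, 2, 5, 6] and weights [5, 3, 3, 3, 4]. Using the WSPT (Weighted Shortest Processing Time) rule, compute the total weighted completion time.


Compute p/w ratios and sort ascending (WSPT): [(2, 3), (5, 5), (6, 4), (5, 3), (9, 3)]
Compute weighted completion times:
  Job (p=2,w=3): C=2, w*C=3*2=6
  Job (p=5,w=5): C=7, w*C=5*7=35
  Job (p=6,w=4): C=13, w*C=4*13=52
  Job (p=5,w=3): C=18, w*C=3*18=54
  Job (p=9,w=3): C=27, w*C=3*27=81
Total weighted completion time = 228

228


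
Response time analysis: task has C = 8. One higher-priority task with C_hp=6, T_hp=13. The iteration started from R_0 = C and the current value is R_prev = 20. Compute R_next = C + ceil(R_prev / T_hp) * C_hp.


R_next = C + ceil(R_prev / T_hp) * C_hp
ceil(20 / 13) = ceil(1.5385) = 2
Interference = 2 * 6 = 12
R_next = 8 + 12 = 20
R_next = R_prev, so the iteration has converged (response time = 20).

20


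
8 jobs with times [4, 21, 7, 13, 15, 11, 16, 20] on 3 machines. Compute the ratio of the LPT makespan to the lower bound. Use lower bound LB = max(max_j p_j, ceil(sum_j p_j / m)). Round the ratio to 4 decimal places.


LPT order: [21, 20, 16, 15, 13, 11, 7, 4]
Machine loads after assignment: [36, 33, 38]
LPT makespan = 38
Lower bound = max(max_job, ceil(total/3)) = max(21, 36) = 36
Ratio = 38 / 36 = 1.0556

1.0556


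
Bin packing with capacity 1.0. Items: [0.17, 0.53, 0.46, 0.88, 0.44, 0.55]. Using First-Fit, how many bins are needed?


Place items sequentially using First-Fit:
  Item 0.17 -> new Bin 1
  Item 0.53 -> Bin 1 (now 0.7)
  Item 0.46 -> new Bin 2
  Item 0.88 -> new Bin 3
  Item 0.44 -> Bin 2 (now 0.9)
  Item 0.55 -> new Bin 4
Total bins used = 4

4


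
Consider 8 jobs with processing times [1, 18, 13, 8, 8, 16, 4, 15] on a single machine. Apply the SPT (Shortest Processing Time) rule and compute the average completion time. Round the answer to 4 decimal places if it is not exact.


Sort jobs by processing time (SPT order): [1, 4, 8, 8, 13, 15, 16, 18]
Compute completion times sequentially:
  Job 1: processing = 1, completes at 1
  Job 2: processing = 4, completes at 5
  Job 3: processing = 8, completes at 13
  Job 4: processing = 8, completes at 21
  Job 5: processing = 13, completes at 34
  Job 6: processing = 15, completes at 49
  Job 7: processing = 16, completes at 65
  Job 8: processing = 18, completes at 83
Sum of completion times = 271
Average completion time = 271/8 = 33.875

33.875


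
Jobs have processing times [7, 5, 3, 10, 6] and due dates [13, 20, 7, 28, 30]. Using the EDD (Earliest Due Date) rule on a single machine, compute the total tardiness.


Sort by due date (EDD order): [(3, 7), (7, 13), (5, 20), (10, 28), (6, 30)]
Compute completion times and tardiness:
  Job 1: p=3, d=7, C=3, tardiness=max(0,3-7)=0
  Job 2: p=7, d=13, C=10, tardiness=max(0,10-13)=0
  Job 3: p=5, d=20, C=15, tardiness=max(0,15-20)=0
  Job 4: p=10, d=28, C=25, tardiness=max(0,25-28)=0
  Job 5: p=6, d=30, C=31, tardiness=max(0,31-30)=1
Total tardiness = 1

1


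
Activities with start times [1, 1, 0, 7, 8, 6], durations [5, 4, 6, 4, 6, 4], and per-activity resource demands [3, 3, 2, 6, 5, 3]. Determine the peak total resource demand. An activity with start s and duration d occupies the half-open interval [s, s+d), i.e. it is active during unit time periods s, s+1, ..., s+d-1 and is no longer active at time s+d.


Each activity i is active on [start_i, start_i + duration_i).
Compute total resource usage per time slot:
  t=0: active resources = [2], total = 2
  t=1: active resources = [3, 3, 2], total = 8
  t=2: active resources = [3, 3, 2], total = 8
  t=3: active resources = [3, 3, 2], total = 8
  t=4: active resources = [3, 3, 2], total = 8
  t=5: active resources = [3, 2], total = 5
  t=6: active resources = [3], total = 3
  t=7: active resources = [6, 3], total = 9
  t=8: active resources = [6, 5, 3], total = 14
  t=9: active resources = [6, 5, 3], total = 14
  t=10: active resources = [6, 5], total = 11
  t=11: active resources = [5], total = 5
  t=12: active resources = [5], total = 5
  t=13: active resources = [5], total = 5
Peak resource demand = 14

14


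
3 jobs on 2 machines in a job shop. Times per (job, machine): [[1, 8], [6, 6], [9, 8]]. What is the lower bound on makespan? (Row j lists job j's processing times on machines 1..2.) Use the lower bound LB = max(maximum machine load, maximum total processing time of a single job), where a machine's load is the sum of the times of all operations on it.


Machine loads:
  Machine 1: 1 + 6 + 9 = 16
  Machine 2: 8 + 6 + 8 = 22
Max machine load = 22
Job totals:
  Job 1: 9
  Job 2: 12
  Job 3: 17
Max job total = 17
Lower bound = max(22, 17) = 22

22


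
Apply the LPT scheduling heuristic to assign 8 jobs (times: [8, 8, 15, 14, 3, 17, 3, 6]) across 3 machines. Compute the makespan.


Sort jobs in decreasing order (LPT): [17, 15, 14, 8, 8, 6, 3, 3]
Assign each job to the least loaded machine:
  Machine 1: jobs [17, 6, 3], load = 26
  Machine 2: jobs [15, 8], load = 23
  Machine 3: jobs [14, 8, 3], load = 25
Makespan = max load = 26

26


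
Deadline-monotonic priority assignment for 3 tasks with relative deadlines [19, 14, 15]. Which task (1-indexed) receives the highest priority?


Sort tasks by relative deadline (ascending):
  Task 2: deadline = 14
  Task 3: deadline = 15
  Task 1: deadline = 19
Priority order (highest first): [2, 3, 1]
Highest priority task = 2

2


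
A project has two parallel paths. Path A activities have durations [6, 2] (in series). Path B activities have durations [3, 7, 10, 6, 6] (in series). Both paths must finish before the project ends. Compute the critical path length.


Path A total = 6 + 2 = 8
Path B total = 3 + 7 + 10 + 6 + 6 = 32
Critical path = longest path = max(8, 32) = 32

32


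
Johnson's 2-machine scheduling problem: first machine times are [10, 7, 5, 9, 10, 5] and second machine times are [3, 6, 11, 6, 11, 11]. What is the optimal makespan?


Apply Johnson's rule:
  Group 1 (a <= b): [(3, 5, 11), (6, 5, 11), (5, 10, 11)]
  Group 2 (a > b): [(2, 7, 6), (4, 9, 6), (1, 10, 3)]
Optimal job order: [3, 6, 5, 2, 4, 1]
Schedule:
  Job 3: M1 done at 5, M2 done at 16
  Job 6: M1 done at 10, M2 done at 27
  Job 5: M1 done at 20, M2 done at 38
  Job 2: M1 done at 27, M2 done at 44
  Job 4: M1 done at 36, M2 done at 50
  Job 1: M1 done at 46, M2 done at 53
Makespan = 53

53


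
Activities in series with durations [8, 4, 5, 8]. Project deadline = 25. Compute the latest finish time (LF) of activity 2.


LF(activity 2) = deadline - sum of successor durations
Successors: activities 3 through 4 with durations [5, 8]
Sum of successor durations = 13
LF = 25 - 13 = 12

12


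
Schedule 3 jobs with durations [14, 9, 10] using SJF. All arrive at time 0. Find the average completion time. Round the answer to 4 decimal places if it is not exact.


SJF order (ascending): [9, 10, 14]
Completion times:
  Job 1: burst=9, C=9
  Job 2: burst=10, C=19
  Job 3: burst=14, C=33
Average completion = 61/3 = 20.3333

20.3333


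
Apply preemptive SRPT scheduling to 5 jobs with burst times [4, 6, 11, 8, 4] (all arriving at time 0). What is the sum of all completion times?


Since all jobs arrive at t=0, SRPT equals SPT ordering.
SPT order: [4, 4, 6, 8, 11]
Completion times:
  Job 1: p=4, C=4
  Job 2: p=4, C=8
  Job 3: p=6, C=14
  Job 4: p=8, C=22
  Job 5: p=11, C=33
Total completion time = 4 + 8 + 14 + 22 + 33 = 81

81


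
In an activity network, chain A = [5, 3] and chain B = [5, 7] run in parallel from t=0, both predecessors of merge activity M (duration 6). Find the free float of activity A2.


ES(A2) = sum of predecessors on chain A = 5
EF(A2) = ES + duration = 5 + 3 = 8
Successor of A2 is M. ES(M) = max(sum(A), sum(B)) = max(8, 12) = 12
Free float = ES(successor) - EF(current) = 12 - 8 = 4

4


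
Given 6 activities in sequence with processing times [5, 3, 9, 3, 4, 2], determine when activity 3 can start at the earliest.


Activity 3 starts after activities 1 through 2 complete.
Predecessor durations: [5, 3]
ES = 5 + 3 = 8

8


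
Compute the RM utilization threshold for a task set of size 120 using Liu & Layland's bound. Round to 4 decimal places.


Compute 2^(1/120) = 1.0057929411
Subtract 1: 1.0057929411 - 1 = 0.0057929411
Multiply by n: 120 * 0.0057929411 = 0.6951529320
Round to 4 dp: 0.6952

0.6952


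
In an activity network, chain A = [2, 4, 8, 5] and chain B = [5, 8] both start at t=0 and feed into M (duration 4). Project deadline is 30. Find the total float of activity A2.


Forward pass: ES(A2) = sum of predecessors on chain A = 2
EF = ES + duration = 2 + 4 = 6
Backward pass: LF(M) = deadline = 30; LS(M) = 30 - 4 = 26
LF(A2) = LS(M) - sum(successors on chain A) = 26 - 13 = 13
LS = LF - duration = 13 - 4 = 9
Total float = LS - ES = 9 - 2 = 7

7


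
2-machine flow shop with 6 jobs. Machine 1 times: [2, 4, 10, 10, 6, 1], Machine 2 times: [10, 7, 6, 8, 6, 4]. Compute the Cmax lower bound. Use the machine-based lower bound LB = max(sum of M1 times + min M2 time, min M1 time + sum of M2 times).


LB1 = sum(M1 times) + min(M2 times) = 33 + 4 = 37
LB2 = min(M1 times) + sum(M2 times) = 1 + 41 = 42
Lower bound = max(LB1, LB2) = max(37, 42) = 42

42


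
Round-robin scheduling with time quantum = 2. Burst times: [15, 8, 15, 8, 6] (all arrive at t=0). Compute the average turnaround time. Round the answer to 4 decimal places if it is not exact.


Time quantum = 2
Execution trace:
  J1 runs 2 units, time = 2
  J2 runs 2 units, time = 4
  J3 runs 2 units, time = 6
  J4 runs 2 units, time = 8
  J5 runs 2 units, time = 10
  J1 runs 2 units, time = 12
  J2 runs 2 units, time = 14
  J3 runs 2 units, time = 16
  J4 runs 2 units, time = 18
  J5 runs 2 units, time = 20
  J1 runs 2 units, time = 22
  J2 runs 2 units, time = 24
  J3 runs 2 units, time = 26
  J4 runs 2 units, time = 28
  J5 runs 2 units, time = 30
  J1 runs 2 units, time = 32
  J2 runs 2 units, time = 34
  J3 runs 2 units, time = 36
  J4 runs 2 units, time = 38
  J1 runs 2 units, time = 40
  J3 runs 2 units, time = 42
  J1 runs 2 units, time = 44
  J3 runs 2 units, time = 46
  J1 runs 2 units, time = 48
  J3 runs 2 units, time = 50
  J1 runs 1 units, time = 51
  J3 runs 1 units, time = 52
Finish times: [51, 34, 52, 38, 30]
Average turnaround = 205/5 = 41.0

41.0


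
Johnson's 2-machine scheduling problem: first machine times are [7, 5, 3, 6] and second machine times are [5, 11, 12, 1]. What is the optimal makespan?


Apply Johnson's rule:
  Group 1 (a <= b): [(3, 3, 12), (2, 5, 11)]
  Group 2 (a > b): [(1, 7, 5), (4, 6, 1)]
Optimal job order: [3, 2, 1, 4]
Schedule:
  Job 3: M1 done at 3, M2 done at 15
  Job 2: M1 done at 8, M2 done at 26
  Job 1: M1 done at 15, M2 done at 31
  Job 4: M1 done at 21, M2 done at 32
Makespan = 32

32


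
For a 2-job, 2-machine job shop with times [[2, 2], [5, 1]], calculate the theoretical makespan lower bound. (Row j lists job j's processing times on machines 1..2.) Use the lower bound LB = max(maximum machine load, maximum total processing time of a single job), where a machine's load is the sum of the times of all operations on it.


Machine loads:
  Machine 1: 2 + 5 = 7
  Machine 2: 2 + 1 = 3
Max machine load = 7
Job totals:
  Job 1: 4
  Job 2: 6
Max job total = 6
Lower bound = max(7, 6) = 7

7


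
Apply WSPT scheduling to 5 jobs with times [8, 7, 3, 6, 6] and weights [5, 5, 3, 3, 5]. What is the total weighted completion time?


Compute p/w ratios and sort ascending (WSPT): [(3, 3), (6, 5), (7, 5), (8, 5), (6, 3)]
Compute weighted completion times:
  Job (p=3,w=3): C=3, w*C=3*3=9
  Job (p=6,w=5): C=9, w*C=5*9=45
  Job (p=7,w=5): C=16, w*C=5*16=80
  Job (p=8,w=5): C=24, w*C=5*24=120
  Job (p=6,w=3): C=30, w*C=3*30=90
Total weighted completion time = 344

344


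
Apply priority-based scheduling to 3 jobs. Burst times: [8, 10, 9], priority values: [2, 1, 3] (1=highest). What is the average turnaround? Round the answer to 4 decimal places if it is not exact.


Sort by priority (ascending = highest first):
Order: [(1, 10), (2, 8), (3, 9)]
Completion times:
  Priority 1, burst=10, C=10
  Priority 2, burst=8, C=18
  Priority 3, burst=9, C=27
Average turnaround = 55/3 = 18.3333

18.3333


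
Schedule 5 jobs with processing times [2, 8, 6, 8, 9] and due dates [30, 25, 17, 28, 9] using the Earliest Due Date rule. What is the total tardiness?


Sort by due date (EDD order): [(9, 9), (6, 17), (8, 25), (8, 28), (2, 30)]
Compute completion times and tardiness:
  Job 1: p=9, d=9, C=9, tardiness=max(0,9-9)=0
  Job 2: p=6, d=17, C=15, tardiness=max(0,15-17)=0
  Job 3: p=8, d=25, C=23, tardiness=max(0,23-25)=0
  Job 4: p=8, d=28, C=31, tardiness=max(0,31-28)=3
  Job 5: p=2, d=30, C=33, tardiness=max(0,33-30)=3
Total tardiness = 6

6


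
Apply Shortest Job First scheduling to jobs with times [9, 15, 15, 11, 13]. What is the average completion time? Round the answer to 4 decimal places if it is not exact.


SJF order (ascending): [9, 11, 13, 15, 15]
Completion times:
  Job 1: burst=9, C=9
  Job 2: burst=11, C=20
  Job 3: burst=13, C=33
  Job 4: burst=15, C=48
  Job 5: burst=15, C=63
Average completion = 173/5 = 34.6

34.6


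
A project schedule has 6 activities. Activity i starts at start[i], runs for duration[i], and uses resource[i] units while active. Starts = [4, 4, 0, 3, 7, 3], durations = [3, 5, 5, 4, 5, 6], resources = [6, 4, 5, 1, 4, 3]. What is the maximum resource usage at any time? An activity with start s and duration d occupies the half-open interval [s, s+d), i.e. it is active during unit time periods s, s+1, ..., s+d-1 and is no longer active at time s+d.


Each activity i is active on [start_i, start_i + duration_i).
Compute total resource usage per time slot:
  t=0: active resources = [5], total = 5
  t=1: active resources = [5], total = 5
  t=2: active resources = [5], total = 5
  t=3: active resources = [5, 1, 3], total = 9
  t=4: active resources = [6, 4, 5, 1, 3], total = 19
  t=5: active resources = [6, 4, 1, 3], total = 14
  t=6: active resources = [6, 4, 1, 3], total = 14
  t=7: active resources = [4, 4, 3], total = 11
  t=8: active resources = [4, 4, 3], total = 11
  t=9: active resources = [4], total = 4
  t=10: active resources = [4], total = 4
  t=11: active resources = [4], total = 4
Peak resource demand = 19

19


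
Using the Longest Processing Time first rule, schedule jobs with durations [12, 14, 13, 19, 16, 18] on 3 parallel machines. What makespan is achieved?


Sort jobs in decreasing order (LPT): [19, 18, 16, 14, 13, 12]
Assign each job to the least loaded machine:
  Machine 1: jobs [19, 12], load = 31
  Machine 2: jobs [18, 13], load = 31
  Machine 3: jobs [16, 14], load = 30
Makespan = max load = 31

31


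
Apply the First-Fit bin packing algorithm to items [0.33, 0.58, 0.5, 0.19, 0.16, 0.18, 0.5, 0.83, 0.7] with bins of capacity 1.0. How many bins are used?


Place items sequentially using First-Fit:
  Item 0.33 -> new Bin 1
  Item 0.58 -> Bin 1 (now 0.91)
  Item 0.5 -> new Bin 2
  Item 0.19 -> Bin 2 (now 0.69)
  Item 0.16 -> Bin 2 (now 0.85)
  Item 0.18 -> new Bin 3
  Item 0.5 -> Bin 3 (now 0.68)
  Item 0.83 -> new Bin 4
  Item 0.7 -> new Bin 5
Total bins used = 5

5
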